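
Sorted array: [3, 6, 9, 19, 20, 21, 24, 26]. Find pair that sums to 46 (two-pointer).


Two pointers: lo=0, hi=7
Found pair: (20, 26) summing to 46


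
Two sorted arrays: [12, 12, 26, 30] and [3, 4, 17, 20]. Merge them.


Compare heads, take smaller each step.
Merged: [3, 4, 12, 12, 17, 20, 26, 30]


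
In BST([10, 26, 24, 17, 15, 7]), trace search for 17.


BST root = 10
Search for 17: compare at each node
Path: [10, 26, 24, 17]


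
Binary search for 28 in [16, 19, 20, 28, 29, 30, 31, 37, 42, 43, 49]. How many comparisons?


Search for 28:
[0,10] mid=5 arr[5]=30
[0,4] mid=2 arr[2]=20
[3,4] mid=3 arr[3]=28
Total: 3 comparisons


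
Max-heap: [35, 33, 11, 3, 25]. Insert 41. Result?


Append 41: [35, 33, 11, 3, 25, 41]
Bubble up: swap idx 5(41) with idx 2(11); swap idx 2(41) with idx 0(35)
Result: [41, 33, 35, 3, 25, 11]


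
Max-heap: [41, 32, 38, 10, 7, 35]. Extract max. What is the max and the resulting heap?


Max = 41
Replace root with last, heapify down
Resulting heap: [38, 32, 35, 10, 7]


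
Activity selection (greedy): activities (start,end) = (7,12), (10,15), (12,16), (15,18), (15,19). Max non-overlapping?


Greedy: pick earliest-ending, then skip overlaps.
Selected (2 activities): [(7, 12), (12, 16)]


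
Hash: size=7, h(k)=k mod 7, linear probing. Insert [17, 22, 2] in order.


Insertions: 17->slot 3; 22->slot 1; 2->slot 2
Table: [None, 22, 2, 17, None, None, None]


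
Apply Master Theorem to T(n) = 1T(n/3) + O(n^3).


a=1, b=3, c=3. log_3(1)=0 < c=3. Case 3: O(n^c) = O(n^3)
Complexity: O(n^3)


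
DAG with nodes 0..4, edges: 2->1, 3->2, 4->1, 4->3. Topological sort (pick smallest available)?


Kahn's algorithm, process smallest node first
Order: [0, 4, 3, 2, 1]


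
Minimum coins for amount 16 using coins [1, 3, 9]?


dp[0]=0; dp[i]=1+min(dp[i-c] for c in coins)
...dp[11]=3, dp[12]=2, dp[13]=3, dp[14]=4, dp[15]=3, dp[16]=4
Minimum coins for 16 = 4


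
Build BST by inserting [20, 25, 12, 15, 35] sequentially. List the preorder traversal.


Root = 20; build tree by BST insertion.
Preorder traversal: [20, 12, 15, 25, 35]


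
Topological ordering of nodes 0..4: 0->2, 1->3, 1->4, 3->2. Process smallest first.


Kahn's algorithm, process smallest node first
Order: [0, 1, 3, 2, 4]


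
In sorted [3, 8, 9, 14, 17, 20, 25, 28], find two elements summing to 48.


Two pointers: lo=0, hi=7
Found pair: (20, 28) summing to 48


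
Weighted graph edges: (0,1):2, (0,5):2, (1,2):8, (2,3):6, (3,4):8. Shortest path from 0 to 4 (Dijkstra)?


Dijkstra from 0:
Distances: {0: 0, 1: 2, 2: 10, 3: 16, 4: 24, 5: 2}
Shortest distance to 4 = 24, path = [0, 1, 2, 3, 4]


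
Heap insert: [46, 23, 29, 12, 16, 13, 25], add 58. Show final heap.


Append 58: [46, 23, 29, 12, 16, 13, 25, 58]
Bubble up: swap idx 7(58) with idx 3(12); swap idx 3(58) with idx 1(23); swap idx 1(58) with idx 0(46)
Result: [58, 46, 29, 23, 16, 13, 25, 12]


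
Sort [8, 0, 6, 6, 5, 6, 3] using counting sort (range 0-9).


Count array: [1, 0, 0, 1, 0, 1, 3, 0, 1, 0]
Reconstruct: [0, 3, 5, 6, 6, 6, 8]


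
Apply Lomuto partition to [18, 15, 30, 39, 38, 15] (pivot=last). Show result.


Elements <= 15 go left of pivot.
Result: [15, 15, 30, 39, 38, 18], pivot at index 1


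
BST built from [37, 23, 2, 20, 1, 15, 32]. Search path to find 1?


BST root = 37
Search for 1: compare at each node
Path: [37, 23, 2, 1]


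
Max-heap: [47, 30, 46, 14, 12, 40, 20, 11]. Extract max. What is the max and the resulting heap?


Max = 47
Replace root with last, heapify down
Resulting heap: [46, 30, 40, 14, 12, 11, 20]


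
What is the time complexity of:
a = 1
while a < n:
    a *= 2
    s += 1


Per nesting level: O(log n) = O(log n)
Complexity: O(log n)


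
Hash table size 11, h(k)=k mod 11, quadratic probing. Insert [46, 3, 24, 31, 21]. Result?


Insertions: 46->slot 2; 3->slot 3; 24->slot 6; 31->slot 9; 21->slot 10
Table: [None, None, 46, 3, None, None, 24, None, None, 31, 21]


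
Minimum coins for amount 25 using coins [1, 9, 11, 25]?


dp[0]=0; dp[i]=1+min(dp[i-c] for c in coins)
...dp[20]=2, dp[21]=3, dp[22]=2, dp[23]=3, dp[24]=4, dp[25]=1
Minimum coins for 25 = 1


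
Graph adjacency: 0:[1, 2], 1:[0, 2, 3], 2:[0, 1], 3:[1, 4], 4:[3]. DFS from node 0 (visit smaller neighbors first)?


DFS stack-based: start with [0]
Visit order: [0, 1, 2, 3, 4]


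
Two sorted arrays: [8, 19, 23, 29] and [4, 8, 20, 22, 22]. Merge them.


Compare heads, take smaller each step.
Merged: [4, 8, 8, 19, 20, 22, 22, 23, 29]


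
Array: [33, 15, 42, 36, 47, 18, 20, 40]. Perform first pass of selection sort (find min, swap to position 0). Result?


After one pass: [15, 33, 42, 36, 47, 18, 20, 40]


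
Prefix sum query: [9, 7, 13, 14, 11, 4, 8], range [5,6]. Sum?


Prefix sums: [0, 9, 16, 29, 43, 54, 58, 66]
Sum[5..6] = prefix[7] - prefix[5] = 66 - 54 = 12


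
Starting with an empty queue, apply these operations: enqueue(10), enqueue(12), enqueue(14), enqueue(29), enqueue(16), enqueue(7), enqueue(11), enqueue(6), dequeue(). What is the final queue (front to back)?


enqueue(10) -> [10]
enqueue(12) -> [10, 12]
enqueue(14) -> [10, 12, 14]
enqueue(29) -> [10, 12, 14, 29]
enqueue(16) -> [10, 12, 14, 29, 16]
enqueue(7) -> [10, 12, 14, 29, 16, 7]
enqueue(11) -> [10, 12, 14, 29, 16, 7, 11]
enqueue(6) -> [10, 12, 14, 29, 16, 7, 11, 6]
dequeue() returns 10 -> [12, 14, 29, 16, 7, 11, 6]
Final queue (front to back): [12, 14, 29, 16, 7, 11, 6]


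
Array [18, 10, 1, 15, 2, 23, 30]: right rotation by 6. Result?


Right rotate by 6: [10, 1, 15, 2, 23, 30, 18]


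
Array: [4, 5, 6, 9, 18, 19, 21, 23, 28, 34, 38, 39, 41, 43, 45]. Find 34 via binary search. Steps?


Search for 34:
[0,14] mid=7 arr[7]=23
[8,14] mid=11 arr[11]=39
[8,10] mid=9 arr[9]=34
Total: 3 comparisons


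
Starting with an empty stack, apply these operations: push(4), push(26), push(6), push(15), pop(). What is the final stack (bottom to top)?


push(4) -> [4]
push(26) -> [4, 26]
push(6) -> [4, 26, 6]
push(15) -> [4, 26, 6, 15]
pop() returns 15 -> [4, 26, 6]
Final stack (bottom to top): [4, 26, 6]


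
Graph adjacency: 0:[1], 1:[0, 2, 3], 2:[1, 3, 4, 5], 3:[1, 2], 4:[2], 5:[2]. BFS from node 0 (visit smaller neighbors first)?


BFS queue: start with [0]
Visit order: [0, 1, 2, 3, 4, 5]


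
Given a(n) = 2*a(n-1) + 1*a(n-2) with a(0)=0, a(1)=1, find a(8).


Build bottom-up:
...a(6)=70, a(7)=169, a(8)=2*169+1*70=408


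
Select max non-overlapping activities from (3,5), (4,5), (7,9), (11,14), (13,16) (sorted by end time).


Greedy: pick earliest-ending, then skip overlaps.
Selected (3 activities): [(3, 5), (7, 9), (11, 14)]


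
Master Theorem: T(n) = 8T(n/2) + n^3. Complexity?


a=8, b=2, c=3. log_2(8)=3 = c=3. Case 2: O(n^c log n) = O(n^3 log n)
Complexity: O(n^3 log n)


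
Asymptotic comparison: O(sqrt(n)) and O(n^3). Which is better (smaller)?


sublinear grows slower than cubic
O(sqrt(n)) is asymptotically smaller; O(n^3) grows faster


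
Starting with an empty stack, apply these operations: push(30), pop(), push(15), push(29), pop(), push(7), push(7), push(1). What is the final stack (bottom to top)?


push(30) -> [30]
pop() returns 30 -> []
push(15) -> [15]
push(29) -> [15, 29]
pop() returns 29 -> [15]
push(7) -> [15, 7]
push(7) -> [15, 7, 7]
push(1) -> [15, 7, 7, 1]
Final stack (bottom to top): [15, 7, 7, 1]


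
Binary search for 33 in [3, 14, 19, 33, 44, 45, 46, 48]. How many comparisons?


Search for 33:
[0,7] mid=3 arr[3]=33
Total: 1 comparisons


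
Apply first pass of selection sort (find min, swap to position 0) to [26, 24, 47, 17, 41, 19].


After one pass: [17, 24, 47, 26, 41, 19]


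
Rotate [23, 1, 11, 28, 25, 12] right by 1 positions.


Right rotate by 1: [12, 23, 1, 11, 28, 25]


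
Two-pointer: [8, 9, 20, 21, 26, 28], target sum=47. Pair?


Two pointers: lo=0, hi=5
Found pair: (21, 26) summing to 47


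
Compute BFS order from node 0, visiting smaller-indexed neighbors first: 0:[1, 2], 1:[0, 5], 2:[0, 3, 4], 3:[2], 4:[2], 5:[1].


BFS queue: start with [0]
Visit order: [0, 1, 2, 5, 3, 4]


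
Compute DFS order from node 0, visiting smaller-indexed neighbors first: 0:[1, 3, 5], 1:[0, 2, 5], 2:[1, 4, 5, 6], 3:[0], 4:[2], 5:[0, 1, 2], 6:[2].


DFS stack-based: start with [0]
Visit order: [0, 1, 2, 4, 5, 6, 3]


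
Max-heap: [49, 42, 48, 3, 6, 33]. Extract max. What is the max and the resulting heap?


Max = 49
Replace root with last, heapify down
Resulting heap: [48, 42, 33, 3, 6]


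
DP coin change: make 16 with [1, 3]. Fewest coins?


dp[0]=0; dp[i]=1+min(dp[i-c] for c in coins)
...dp[11]=5, dp[12]=4, dp[13]=5, dp[14]=6, dp[15]=5, dp[16]=6
Minimum coins for 16 = 6


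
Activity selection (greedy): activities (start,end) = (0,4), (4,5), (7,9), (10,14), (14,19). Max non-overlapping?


Greedy: pick earliest-ending, then skip overlaps.
Selected (5 activities): [(0, 4), (4, 5), (7, 9), (10, 14), (14, 19)]


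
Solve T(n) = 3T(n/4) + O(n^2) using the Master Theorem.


a=3, b=4, c=2. log_4(3)=0.792 < c=2. Case 3: O(n^c) = O(n^2)
Complexity: O(n^2)


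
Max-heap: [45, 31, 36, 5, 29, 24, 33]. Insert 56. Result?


Append 56: [45, 31, 36, 5, 29, 24, 33, 56]
Bubble up: swap idx 7(56) with idx 3(5); swap idx 3(56) with idx 1(31); swap idx 1(56) with idx 0(45)
Result: [56, 45, 36, 31, 29, 24, 33, 5]


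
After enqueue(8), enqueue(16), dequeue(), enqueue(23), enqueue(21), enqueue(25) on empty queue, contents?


enqueue(8) -> [8]
enqueue(16) -> [8, 16]
dequeue() returns 8 -> [16]
enqueue(23) -> [16, 23]
enqueue(21) -> [16, 23, 21]
enqueue(25) -> [16, 23, 21, 25]
Final queue (front to back): [16, 23, 21, 25]


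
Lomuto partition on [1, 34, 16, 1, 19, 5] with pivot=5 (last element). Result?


Elements <= 5 go left of pivot.
Result: [1, 1, 5, 34, 19, 16], pivot at index 2


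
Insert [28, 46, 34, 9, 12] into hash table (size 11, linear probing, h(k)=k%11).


Insertions: 28->slot 6; 46->slot 2; 34->slot 1; 9->slot 9; 12->slot 3
Table: [None, 34, 46, 12, None, None, 28, None, None, 9, None]


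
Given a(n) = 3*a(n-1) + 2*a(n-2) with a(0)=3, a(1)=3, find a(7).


Build bottom-up:
...a(5)=651, a(6)=2319, a(7)=3*2319+2*651=8259


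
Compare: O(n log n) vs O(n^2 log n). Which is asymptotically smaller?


linearithmic grows slower than n^2 log n
O(n log n) is asymptotically smaller; O(n^2 log n) grows faster


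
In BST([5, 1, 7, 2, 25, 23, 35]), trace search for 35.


BST root = 5
Search for 35: compare at each node
Path: [5, 7, 25, 35]


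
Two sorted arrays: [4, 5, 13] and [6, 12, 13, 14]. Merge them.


Compare heads, take smaller each step.
Merged: [4, 5, 6, 12, 13, 13, 14]


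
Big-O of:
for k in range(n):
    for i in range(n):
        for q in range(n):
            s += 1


Per nesting level: O(n) * O(n) * O(n) = O(n^3)
Complexity: O(n^3)


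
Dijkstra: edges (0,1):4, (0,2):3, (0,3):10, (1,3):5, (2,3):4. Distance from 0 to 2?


Dijkstra from 0:
Distances: {0: 0, 1: 4, 2: 3, 3: 7}
Shortest distance to 2 = 3, path = [0, 2]


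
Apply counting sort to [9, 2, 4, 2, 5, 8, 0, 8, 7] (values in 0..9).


Count array: [1, 0, 2, 0, 1, 1, 0, 1, 2, 1]
Reconstruct: [0, 2, 2, 4, 5, 7, 8, 8, 9]


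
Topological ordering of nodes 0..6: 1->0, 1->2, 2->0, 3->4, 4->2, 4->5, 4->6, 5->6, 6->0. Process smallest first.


Kahn's algorithm, process smallest node first
Order: [1, 3, 4, 2, 5, 6, 0]


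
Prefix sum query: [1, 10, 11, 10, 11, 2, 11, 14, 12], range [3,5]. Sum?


Prefix sums: [0, 1, 11, 22, 32, 43, 45, 56, 70, 82]
Sum[3..5] = prefix[6] - prefix[3] = 45 - 22 = 23


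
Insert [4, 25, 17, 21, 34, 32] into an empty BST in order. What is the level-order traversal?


Root = 4; build tree by BST insertion.
Level-Order traversal: [4, 25, 17, 34, 21, 32]


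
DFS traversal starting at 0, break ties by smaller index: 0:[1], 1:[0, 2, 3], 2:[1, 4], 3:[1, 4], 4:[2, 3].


DFS stack-based: start with [0]
Visit order: [0, 1, 2, 4, 3]


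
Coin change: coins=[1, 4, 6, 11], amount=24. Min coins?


dp[0]=0; dp[i]=1+min(dp[i-c] for c in coins)
...dp[19]=3, dp[20]=4, dp[21]=3, dp[22]=2, dp[23]=3, dp[24]=4
Minimum coins for 24 = 4


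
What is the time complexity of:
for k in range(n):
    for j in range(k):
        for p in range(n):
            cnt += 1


Per nesting level: O(n) * O(n) [triangular over k] * O(n) = O(n^3)
Complexity: O(n^3)


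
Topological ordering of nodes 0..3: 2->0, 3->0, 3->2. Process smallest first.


Kahn's algorithm, process smallest node first
Order: [1, 3, 2, 0]


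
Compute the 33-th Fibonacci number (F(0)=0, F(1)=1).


F(n)=F(n-1)+F(n-2)
...F(31)=1346269, F(32)=2178309, F(33)=3524578


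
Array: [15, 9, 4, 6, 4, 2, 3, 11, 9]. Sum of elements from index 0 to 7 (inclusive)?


Prefix sums: [0, 15, 24, 28, 34, 38, 40, 43, 54, 63]
Sum[0..7] = prefix[8] - prefix[0] = 54 - 0 = 54


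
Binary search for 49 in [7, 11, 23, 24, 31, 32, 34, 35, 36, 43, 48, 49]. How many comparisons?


Search for 49:
[0,11] mid=5 arr[5]=32
[6,11] mid=8 arr[8]=36
[9,11] mid=10 arr[10]=48
[11,11] mid=11 arr[11]=49
Total: 4 comparisons


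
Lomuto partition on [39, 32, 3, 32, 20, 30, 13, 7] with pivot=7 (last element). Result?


Elements <= 7 go left of pivot.
Result: [3, 7, 39, 32, 20, 30, 13, 32], pivot at index 1


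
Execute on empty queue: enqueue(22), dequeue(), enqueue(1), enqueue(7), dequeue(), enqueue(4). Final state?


enqueue(22) -> [22]
dequeue() returns 22 -> []
enqueue(1) -> [1]
enqueue(7) -> [1, 7]
dequeue() returns 1 -> [7]
enqueue(4) -> [7, 4]
Final queue (front to back): [7, 4]


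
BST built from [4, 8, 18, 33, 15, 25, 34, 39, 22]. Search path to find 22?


BST root = 4
Search for 22: compare at each node
Path: [4, 8, 18, 33, 25, 22]


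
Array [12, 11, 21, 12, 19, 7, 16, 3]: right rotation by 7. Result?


Right rotate by 7: [11, 21, 12, 19, 7, 16, 3, 12]


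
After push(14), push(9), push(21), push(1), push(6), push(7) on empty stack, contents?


push(14) -> [14]
push(9) -> [14, 9]
push(21) -> [14, 9, 21]
push(1) -> [14, 9, 21, 1]
push(6) -> [14, 9, 21, 1, 6]
push(7) -> [14, 9, 21, 1, 6, 7]
Final stack (bottom to top): [14, 9, 21, 1, 6, 7]


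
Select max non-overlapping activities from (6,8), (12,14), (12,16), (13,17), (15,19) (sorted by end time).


Greedy: pick earliest-ending, then skip overlaps.
Selected (3 activities): [(6, 8), (12, 14), (15, 19)]


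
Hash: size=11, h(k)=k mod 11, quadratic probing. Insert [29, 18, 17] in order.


Insertions: 29->slot 7; 18->slot 8; 17->slot 6
Table: [None, None, None, None, None, None, 17, 29, 18, None, None]


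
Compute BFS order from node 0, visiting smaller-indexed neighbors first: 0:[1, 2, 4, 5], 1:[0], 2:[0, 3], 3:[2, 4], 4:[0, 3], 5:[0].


BFS queue: start with [0]
Visit order: [0, 1, 2, 4, 5, 3]


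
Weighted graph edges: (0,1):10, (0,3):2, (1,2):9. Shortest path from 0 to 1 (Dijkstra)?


Dijkstra from 0:
Distances: {0: 0, 1: 10, 2: 19, 3: 2}
Shortest distance to 1 = 10, path = [0, 1]


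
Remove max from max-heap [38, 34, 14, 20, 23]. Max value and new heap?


Max = 38
Replace root with last, heapify down
Resulting heap: [34, 23, 14, 20]


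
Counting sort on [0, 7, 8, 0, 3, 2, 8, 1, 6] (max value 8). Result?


Count array: [2, 1, 1, 1, 0, 0, 1, 1, 2]
Reconstruct: [0, 0, 1, 2, 3, 6, 7, 8, 8]


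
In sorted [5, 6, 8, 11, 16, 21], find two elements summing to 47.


Two pointers: lo=0, hi=5
No pair sums to 47


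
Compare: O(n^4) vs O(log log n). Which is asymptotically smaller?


double-logarithmic grows slower than quartic
O(log log n) is asymptotically smaller; O(n^4) grows faster


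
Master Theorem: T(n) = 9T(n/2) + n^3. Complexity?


a=9, b=2, c=3. log_2(9)=3.170 > c=3. Case 1: O(n^log_b(a)) = O(n^3.170)
Complexity: O(n^3.170)


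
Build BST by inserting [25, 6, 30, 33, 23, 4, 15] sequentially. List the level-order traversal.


Root = 25; build tree by BST insertion.
Level-Order traversal: [25, 6, 30, 4, 23, 33, 15]


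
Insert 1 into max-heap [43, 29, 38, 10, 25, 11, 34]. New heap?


Append 1: [43, 29, 38, 10, 25, 11, 34, 1]
Bubble up: no swaps needed
Result: [43, 29, 38, 10, 25, 11, 34, 1]


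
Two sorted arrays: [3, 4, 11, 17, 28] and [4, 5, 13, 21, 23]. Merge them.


Compare heads, take smaller each step.
Merged: [3, 4, 4, 5, 11, 13, 17, 21, 23, 28]


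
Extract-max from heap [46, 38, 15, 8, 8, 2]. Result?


Max = 46
Replace root with last, heapify down
Resulting heap: [38, 8, 15, 2, 8]


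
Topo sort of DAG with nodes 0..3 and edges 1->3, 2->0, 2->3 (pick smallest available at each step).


Kahn's algorithm, process smallest node first
Order: [1, 2, 0, 3]


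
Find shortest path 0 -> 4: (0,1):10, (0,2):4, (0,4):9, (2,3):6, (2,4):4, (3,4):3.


Dijkstra from 0:
Distances: {0: 0, 1: 10, 2: 4, 3: 10, 4: 8}
Shortest distance to 4 = 8, path = [0, 2, 4]


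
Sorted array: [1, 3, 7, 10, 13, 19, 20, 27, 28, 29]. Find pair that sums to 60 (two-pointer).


Two pointers: lo=0, hi=9
No pair sums to 60


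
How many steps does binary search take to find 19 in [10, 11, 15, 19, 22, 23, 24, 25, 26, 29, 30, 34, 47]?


Search for 19:
[0,12] mid=6 arr[6]=24
[0,5] mid=2 arr[2]=15
[3,5] mid=4 arr[4]=22
[3,3] mid=3 arr[3]=19
Total: 4 comparisons


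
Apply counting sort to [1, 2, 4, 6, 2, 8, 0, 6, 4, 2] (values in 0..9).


Count array: [1, 1, 3, 0, 2, 0, 2, 0, 1, 0]
Reconstruct: [0, 1, 2, 2, 2, 4, 4, 6, 6, 8]


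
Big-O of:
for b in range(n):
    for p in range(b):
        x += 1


Per nesting level: O(n) * O(n) [triangular over b] = O(n^2)
Complexity: O(n^2)


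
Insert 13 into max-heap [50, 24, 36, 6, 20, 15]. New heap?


Append 13: [50, 24, 36, 6, 20, 15, 13]
Bubble up: no swaps needed
Result: [50, 24, 36, 6, 20, 15, 13]


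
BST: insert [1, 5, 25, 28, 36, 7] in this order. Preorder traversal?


Root = 1; build tree by BST insertion.
Preorder traversal: [1, 5, 25, 7, 28, 36]


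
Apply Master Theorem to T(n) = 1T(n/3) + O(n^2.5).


a=1, b=3, c=2.5. log_3(1)=0 < c=2.5. Case 3: O(n^c) = O(n^2.500)
Complexity: O(n^2.500)


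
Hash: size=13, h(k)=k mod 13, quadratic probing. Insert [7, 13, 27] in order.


Insertions: 7->slot 7; 13->slot 0; 27->slot 1
Table: [13, 27, None, None, None, None, None, 7, None, None, None, None, None]


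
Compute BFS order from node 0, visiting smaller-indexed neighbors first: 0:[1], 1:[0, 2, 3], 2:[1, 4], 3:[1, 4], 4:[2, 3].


BFS queue: start with [0]
Visit order: [0, 1, 2, 3, 4]


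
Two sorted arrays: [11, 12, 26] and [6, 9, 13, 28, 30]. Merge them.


Compare heads, take smaller each step.
Merged: [6, 9, 11, 12, 13, 26, 28, 30]


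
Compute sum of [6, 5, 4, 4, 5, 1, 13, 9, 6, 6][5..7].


Prefix sums: [0, 6, 11, 15, 19, 24, 25, 38, 47, 53, 59]
Sum[5..7] = prefix[8] - prefix[5] = 47 - 24 = 23


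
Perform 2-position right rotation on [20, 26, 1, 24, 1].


Right rotate by 2: [24, 1, 20, 26, 1]


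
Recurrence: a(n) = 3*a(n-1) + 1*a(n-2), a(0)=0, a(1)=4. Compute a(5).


Build bottom-up:
...a(3)=40, a(4)=132, a(5)=3*132+1*40=436


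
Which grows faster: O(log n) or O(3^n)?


logarithmic grows slower than exponential (base 3)
O(log n) is asymptotically smaller; O(3^n) grows faster


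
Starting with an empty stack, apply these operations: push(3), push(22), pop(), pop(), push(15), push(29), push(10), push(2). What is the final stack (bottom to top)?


push(3) -> [3]
push(22) -> [3, 22]
pop() returns 22 -> [3]
pop() returns 3 -> []
push(15) -> [15]
push(29) -> [15, 29]
push(10) -> [15, 29, 10]
push(2) -> [15, 29, 10, 2]
Final stack (bottom to top): [15, 29, 10, 2]


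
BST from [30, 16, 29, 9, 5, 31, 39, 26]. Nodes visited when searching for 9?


BST root = 30
Search for 9: compare at each node
Path: [30, 16, 9]


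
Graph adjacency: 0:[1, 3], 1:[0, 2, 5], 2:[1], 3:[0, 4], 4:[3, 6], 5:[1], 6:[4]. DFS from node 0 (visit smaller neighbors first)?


DFS stack-based: start with [0]
Visit order: [0, 1, 2, 5, 3, 4, 6]


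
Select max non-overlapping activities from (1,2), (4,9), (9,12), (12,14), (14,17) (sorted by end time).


Greedy: pick earliest-ending, then skip overlaps.
Selected (5 activities): [(1, 2), (4, 9), (9, 12), (12, 14), (14, 17)]


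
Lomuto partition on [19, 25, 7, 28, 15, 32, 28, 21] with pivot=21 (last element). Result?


Elements <= 21 go left of pivot.
Result: [19, 7, 15, 21, 25, 32, 28, 28], pivot at index 3


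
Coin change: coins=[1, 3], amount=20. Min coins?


dp[0]=0; dp[i]=1+min(dp[i-c] for c in coins)
...dp[15]=5, dp[16]=6, dp[17]=7, dp[18]=6, dp[19]=7, dp[20]=8
Minimum coins for 20 = 8


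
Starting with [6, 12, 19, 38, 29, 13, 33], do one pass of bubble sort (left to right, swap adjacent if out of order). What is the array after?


After one pass: [6, 12, 19, 29, 13, 33, 38]


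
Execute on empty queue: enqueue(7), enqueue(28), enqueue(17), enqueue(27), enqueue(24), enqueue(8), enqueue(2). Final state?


enqueue(7) -> [7]
enqueue(28) -> [7, 28]
enqueue(17) -> [7, 28, 17]
enqueue(27) -> [7, 28, 17, 27]
enqueue(24) -> [7, 28, 17, 27, 24]
enqueue(8) -> [7, 28, 17, 27, 24, 8]
enqueue(2) -> [7, 28, 17, 27, 24, 8, 2]
Final queue (front to back): [7, 28, 17, 27, 24, 8, 2]


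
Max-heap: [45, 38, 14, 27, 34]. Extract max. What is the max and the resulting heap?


Max = 45
Replace root with last, heapify down
Resulting heap: [38, 34, 14, 27]


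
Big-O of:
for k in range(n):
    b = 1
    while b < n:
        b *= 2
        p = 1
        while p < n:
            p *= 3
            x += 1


Per nesting level: O(n) * O(log n) * O(log n) = O(n (log n)^2)
Complexity: O(n (log n)^2)


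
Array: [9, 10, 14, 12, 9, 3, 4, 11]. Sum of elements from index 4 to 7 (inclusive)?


Prefix sums: [0, 9, 19, 33, 45, 54, 57, 61, 72]
Sum[4..7] = prefix[8] - prefix[4] = 72 - 45 = 27


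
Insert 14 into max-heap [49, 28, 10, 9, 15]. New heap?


Append 14: [49, 28, 10, 9, 15, 14]
Bubble up: swap idx 5(14) with idx 2(10)
Result: [49, 28, 14, 9, 15, 10]


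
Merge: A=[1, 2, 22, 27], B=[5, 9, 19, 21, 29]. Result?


Compare heads, take smaller each step.
Merged: [1, 2, 5, 9, 19, 21, 22, 27, 29]


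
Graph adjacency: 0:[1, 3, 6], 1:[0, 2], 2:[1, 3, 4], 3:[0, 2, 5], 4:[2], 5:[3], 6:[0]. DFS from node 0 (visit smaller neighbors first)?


DFS stack-based: start with [0]
Visit order: [0, 1, 2, 3, 5, 4, 6]


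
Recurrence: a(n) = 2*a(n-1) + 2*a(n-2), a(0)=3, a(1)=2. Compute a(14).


Build bottom-up:
...a(12)=209472, a(13)=572288, a(14)=2*572288+2*209472=1563520


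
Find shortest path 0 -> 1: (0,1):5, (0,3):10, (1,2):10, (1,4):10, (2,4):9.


Dijkstra from 0:
Distances: {0: 0, 1: 5, 2: 15, 3: 10, 4: 15}
Shortest distance to 1 = 5, path = [0, 1]


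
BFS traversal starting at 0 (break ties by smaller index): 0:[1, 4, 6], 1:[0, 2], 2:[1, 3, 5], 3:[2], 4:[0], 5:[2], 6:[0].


BFS queue: start with [0]
Visit order: [0, 1, 4, 6, 2, 3, 5]


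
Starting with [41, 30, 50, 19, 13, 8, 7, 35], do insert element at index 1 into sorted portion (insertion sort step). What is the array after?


After one pass: [30, 41, 50, 19, 13, 8, 7, 35]


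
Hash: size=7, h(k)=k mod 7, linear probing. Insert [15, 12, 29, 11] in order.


Insertions: 15->slot 1; 12->slot 5; 29->slot 2; 11->slot 4
Table: [None, 15, 29, None, 11, 12, None]


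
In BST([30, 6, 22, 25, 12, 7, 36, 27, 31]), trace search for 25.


BST root = 30
Search for 25: compare at each node
Path: [30, 6, 22, 25]


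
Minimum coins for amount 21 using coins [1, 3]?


dp[0]=0; dp[i]=1+min(dp[i-c] for c in coins)
...dp[16]=6, dp[17]=7, dp[18]=6, dp[19]=7, dp[20]=8, dp[21]=7
Minimum coins for 21 = 7


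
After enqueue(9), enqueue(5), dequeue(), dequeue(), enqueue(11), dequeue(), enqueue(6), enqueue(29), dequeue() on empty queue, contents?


enqueue(9) -> [9]
enqueue(5) -> [9, 5]
dequeue() returns 9 -> [5]
dequeue() returns 5 -> []
enqueue(11) -> [11]
dequeue() returns 11 -> []
enqueue(6) -> [6]
enqueue(29) -> [6, 29]
dequeue() returns 6 -> [29]
Final queue (front to back): [29]


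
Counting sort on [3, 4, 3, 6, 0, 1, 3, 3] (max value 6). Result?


Count array: [1, 1, 0, 4, 1, 0, 1]
Reconstruct: [0, 1, 3, 3, 3, 3, 4, 6]


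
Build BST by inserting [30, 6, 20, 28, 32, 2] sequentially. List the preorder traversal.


Root = 30; build tree by BST insertion.
Preorder traversal: [30, 6, 2, 20, 28, 32]


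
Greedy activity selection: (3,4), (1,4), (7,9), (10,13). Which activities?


Greedy: pick earliest-ending, then skip overlaps.
Selected (3 activities): [(3, 4), (7, 9), (10, 13)]


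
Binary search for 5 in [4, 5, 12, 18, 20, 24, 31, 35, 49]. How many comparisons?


Search for 5:
[0,8] mid=4 arr[4]=20
[0,3] mid=1 arr[1]=5
Total: 2 comparisons


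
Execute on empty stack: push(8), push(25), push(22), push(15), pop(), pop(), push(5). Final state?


push(8) -> [8]
push(25) -> [8, 25]
push(22) -> [8, 25, 22]
push(15) -> [8, 25, 22, 15]
pop() returns 15 -> [8, 25, 22]
pop() returns 22 -> [8, 25]
push(5) -> [8, 25, 5]
Final stack (bottom to top): [8, 25, 5]


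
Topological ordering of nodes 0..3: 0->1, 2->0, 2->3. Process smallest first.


Kahn's algorithm, process smallest node first
Order: [2, 0, 1, 3]


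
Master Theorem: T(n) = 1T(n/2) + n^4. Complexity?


a=1, b=2, c=4. log_2(1)=0 < c=4. Case 3: O(n^c) = O(n^4)
Complexity: O(n^4)


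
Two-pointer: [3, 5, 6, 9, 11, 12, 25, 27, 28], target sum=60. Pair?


Two pointers: lo=0, hi=8
No pair sums to 60


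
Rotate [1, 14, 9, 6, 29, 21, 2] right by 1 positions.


Right rotate by 1: [2, 1, 14, 9, 6, 29, 21]


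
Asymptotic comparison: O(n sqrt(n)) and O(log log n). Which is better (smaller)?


double-logarithmic grows slower than n^1.5
O(log log n) is asymptotically smaller; O(n sqrt(n)) grows faster


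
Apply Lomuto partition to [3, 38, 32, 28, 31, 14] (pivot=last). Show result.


Elements <= 14 go left of pivot.
Result: [3, 14, 32, 28, 31, 38], pivot at index 1


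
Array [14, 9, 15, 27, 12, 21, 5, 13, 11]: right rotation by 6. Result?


Right rotate by 6: [27, 12, 21, 5, 13, 11, 14, 9, 15]


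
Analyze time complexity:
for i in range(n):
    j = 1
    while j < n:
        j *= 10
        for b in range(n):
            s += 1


Per nesting level: O(n) * O(log n) * O(n) = O(n^2 log n)
Complexity: O(n^2 log n)


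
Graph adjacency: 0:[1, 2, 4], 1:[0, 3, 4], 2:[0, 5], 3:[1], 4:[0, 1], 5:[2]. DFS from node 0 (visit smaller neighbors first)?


DFS stack-based: start with [0]
Visit order: [0, 1, 3, 4, 2, 5]


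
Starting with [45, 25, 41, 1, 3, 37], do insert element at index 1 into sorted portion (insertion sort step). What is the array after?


After one pass: [25, 45, 41, 1, 3, 37]


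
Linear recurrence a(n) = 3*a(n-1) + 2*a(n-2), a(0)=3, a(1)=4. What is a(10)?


Build bottom-up:
...a(8)=35694, a(9)=127126, a(10)=3*127126+2*35694=452766


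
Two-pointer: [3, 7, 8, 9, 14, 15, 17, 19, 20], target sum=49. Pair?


Two pointers: lo=0, hi=8
No pair sums to 49


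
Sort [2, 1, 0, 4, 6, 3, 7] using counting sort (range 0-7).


Count array: [1, 1, 1, 1, 1, 0, 1, 1]
Reconstruct: [0, 1, 2, 3, 4, 6, 7]


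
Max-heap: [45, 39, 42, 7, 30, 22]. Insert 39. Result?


Append 39: [45, 39, 42, 7, 30, 22, 39]
Bubble up: no swaps needed
Result: [45, 39, 42, 7, 30, 22, 39]


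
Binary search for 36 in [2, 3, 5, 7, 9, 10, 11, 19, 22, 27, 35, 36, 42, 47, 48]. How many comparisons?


Search for 36:
[0,14] mid=7 arr[7]=19
[8,14] mid=11 arr[11]=36
Total: 2 comparisons


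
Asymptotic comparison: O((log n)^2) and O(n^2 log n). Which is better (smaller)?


polylogarithmic grows slower than n^2 log n
O((log n)^2) is asymptotically smaller; O(n^2 log n) grows faster


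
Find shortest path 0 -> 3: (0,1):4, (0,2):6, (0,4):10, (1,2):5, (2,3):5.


Dijkstra from 0:
Distances: {0: 0, 1: 4, 2: 6, 3: 11, 4: 10}
Shortest distance to 3 = 11, path = [0, 2, 3]


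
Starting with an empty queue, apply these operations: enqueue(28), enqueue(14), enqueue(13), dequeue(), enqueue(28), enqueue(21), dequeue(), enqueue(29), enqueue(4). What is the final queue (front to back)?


enqueue(28) -> [28]
enqueue(14) -> [28, 14]
enqueue(13) -> [28, 14, 13]
dequeue() returns 28 -> [14, 13]
enqueue(28) -> [14, 13, 28]
enqueue(21) -> [14, 13, 28, 21]
dequeue() returns 14 -> [13, 28, 21]
enqueue(29) -> [13, 28, 21, 29]
enqueue(4) -> [13, 28, 21, 29, 4]
Final queue (front to back): [13, 28, 21, 29, 4]


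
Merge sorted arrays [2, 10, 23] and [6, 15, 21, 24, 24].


Compare heads, take smaller each step.
Merged: [2, 6, 10, 15, 21, 23, 24, 24]


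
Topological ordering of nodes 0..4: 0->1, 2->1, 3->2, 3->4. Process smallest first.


Kahn's algorithm, process smallest node first
Order: [0, 3, 2, 1, 4]


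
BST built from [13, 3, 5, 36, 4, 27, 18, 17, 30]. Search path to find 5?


BST root = 13
Search for 5: compare at each node
Path: [13, 3, 5]


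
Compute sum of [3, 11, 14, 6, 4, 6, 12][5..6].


Prefix sums: [0, 3, 14, 28, 34, 38, 44, 56]
Sum[5..6] = prefix[7] - prefix[5] = 56 - 38 = 18


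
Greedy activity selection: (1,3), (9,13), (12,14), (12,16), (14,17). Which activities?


Greedy: pick earliest-ending, then skip overlaps.
Selected (3 activities): [(1, 3), (9, 13), (14, 17)]


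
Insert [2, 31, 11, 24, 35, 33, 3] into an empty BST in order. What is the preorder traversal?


Root = 2; build tree by BST insertion.
Preorder traversal: [2, 31, 11, 3, 24, 35, 33]


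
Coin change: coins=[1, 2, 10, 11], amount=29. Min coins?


dp[0]=0; dp[i]=1+min(dp[i-c] for c in coins)
...dp[24]=3, dp[25]=4, dp[26]=4, dp[27]=5, dp[28]=5, dp[29]=6
Minimum coins for 29 = 6


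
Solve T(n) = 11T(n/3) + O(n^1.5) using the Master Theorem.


a=11, b=3, c=1.5. log_3(11)=2.183 > c=1.5. Case 1: O(n^log_b(a)) = O(n^2.183)
Complexity: O(n^2.183)


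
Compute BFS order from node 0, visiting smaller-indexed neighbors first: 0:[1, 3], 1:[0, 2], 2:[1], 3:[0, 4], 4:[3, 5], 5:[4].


BFS queue: start with [0]
Visit order: [0, 1, 3, 2, 4, 5]


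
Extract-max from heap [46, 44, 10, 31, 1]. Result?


Max = 46
Replace root with last, heapify down
Resulting heap: [44, 31, 10, 1]


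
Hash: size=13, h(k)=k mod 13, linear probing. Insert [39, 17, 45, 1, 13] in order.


Insertions: 39->slot 0; 17->slot 4; 45->slot 6; 1->slot 1; 13->slot 2
Table: [39, 1, 13, None, 17, None, 45, None, None, None, None, None, None]


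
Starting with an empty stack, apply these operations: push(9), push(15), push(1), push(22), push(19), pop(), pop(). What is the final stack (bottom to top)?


push(9) -> [9]
push(15) -> [9, 15]
push(1) -> [9, 15, 1]
push(22) -> [9, 15, 1, 22]
push(19) -> [9, 15, 1, 22, 19]
pop() returns 19 -> [9, 15, 1, 22]
pop() returns 22 -> [9, 15, 1]
Final stack (bottom to top): [9, 15, 1]


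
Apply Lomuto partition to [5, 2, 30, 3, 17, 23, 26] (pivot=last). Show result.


Elements <= 26 go left of pivot.
Result: [5, 2, 3, 17, 23, 26, 30], pivot at index 5


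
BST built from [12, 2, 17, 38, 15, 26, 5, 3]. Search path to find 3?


BST root = 12
Search for 3: compare at each node
Path: [12, 2, 5, 3]


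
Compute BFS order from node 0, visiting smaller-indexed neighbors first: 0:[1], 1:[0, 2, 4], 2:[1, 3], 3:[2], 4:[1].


BFS queue: start with [0]
Visit order: [0, 1, 2, 4, 3]


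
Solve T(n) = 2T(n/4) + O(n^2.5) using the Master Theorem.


a=2, b=4, c=2.5. log_4(2)=0.5 < c=2.5. Case 3: O(n^c) = O(n^2.500)
Complexity: O(n^2.500)


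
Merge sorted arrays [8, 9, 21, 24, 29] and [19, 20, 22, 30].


Compare heads, take smaller each step.
Merged: [8, 9, 19, 20, 21, 22, 24, 29, 30]


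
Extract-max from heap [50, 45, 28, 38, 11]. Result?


Max = 50
Replace root with last, heapify down
Resulting heap: [45, 38, 28, 11]


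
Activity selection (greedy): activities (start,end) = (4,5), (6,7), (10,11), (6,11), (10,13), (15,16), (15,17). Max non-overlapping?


Greedy: pick earliest-ending, then skip overlaps.
Selected (4 activities): [(4, 5), (6, 7), (10, 11), (15, 16)]


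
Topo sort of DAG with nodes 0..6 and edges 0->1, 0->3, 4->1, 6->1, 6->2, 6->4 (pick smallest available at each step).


Kahn's algorithm, process smallest node first
Order: [0, 3, 5, 6, 2, 4, 1]


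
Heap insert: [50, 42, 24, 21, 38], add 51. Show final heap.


Append 51: [50, 42, 24, 21, 38, 51]
Bubble up: swap idx 5(51) with idx 2(24); swap idx 2(51) with idx 0(50)
Result: [51, 42, 50, 21, 38, 24]


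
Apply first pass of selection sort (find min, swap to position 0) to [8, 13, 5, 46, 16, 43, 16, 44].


After one pass: [5, 13, 8, 46, 16, 43, 16, 44]


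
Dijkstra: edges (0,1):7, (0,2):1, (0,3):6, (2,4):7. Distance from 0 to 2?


Dijkstra from 0:
Distances: {0: 0, 1: 7, 2: 1, 3: 6, 4: 8}
Shortest distance to 2 = 1, path = [0, 2]


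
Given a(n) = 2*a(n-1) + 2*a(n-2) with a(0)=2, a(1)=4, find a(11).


Build bottom-up:
...a(9)=13376, a(10)=36544, a(11)=2*36544+2*13376=99840


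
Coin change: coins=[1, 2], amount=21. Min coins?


dp[0]=0; dp[i]=1+min(dp[i-c] for c in coins)
...dp[16]=8, dp[17]=9, dp[18]=9, dp[19]=10, dp[20]=10, dp[21]=11
Minimum coins for 21 = 11


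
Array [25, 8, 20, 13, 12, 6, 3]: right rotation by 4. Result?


Right rotate by 4: [13, 12, 6, 3, 25, 8, 20]


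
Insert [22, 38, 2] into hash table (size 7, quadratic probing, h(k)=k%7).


Insertions: 22->slot 1; 38->slot 3; 2->slot 2
Table: [None, 22, 2, 38, None, None, None]


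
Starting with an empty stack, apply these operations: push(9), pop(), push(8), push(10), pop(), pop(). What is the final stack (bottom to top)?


push(9) -> [9]
pop() returns 9 -> []
push(8) -> [8]
push(10) -> [8, 10]
pop() returns 10 -> [8]
pop() returns 8 -> []
Final stack (bottom to top): []


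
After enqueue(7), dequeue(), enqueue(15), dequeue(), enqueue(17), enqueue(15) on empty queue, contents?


enqueue(7) -> [7]
dequeue() returns 7 -> []
enqueue(15) -> [15]
dequeue() returns 15 -> []
enqueue(17) -> [17]
enqueue(15) -> [17, 15]
Final queue (front to back): [17, 15]


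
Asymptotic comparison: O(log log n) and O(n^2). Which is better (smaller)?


double-logarithmic grows slower than quadratic
O(log log n) is asymptotically smaller; O(n^2) grows faster


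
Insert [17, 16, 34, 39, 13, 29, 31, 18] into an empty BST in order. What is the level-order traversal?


Root = 17; build tree by BST insertion.
Level-Order traversal: [17, 16, 34, 13, 29, 39, 18, 31]


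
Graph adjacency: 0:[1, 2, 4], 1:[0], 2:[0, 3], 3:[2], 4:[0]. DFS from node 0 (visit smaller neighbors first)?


DFS stack-based: start with [0]
Visit order: [0, 1, 2, 3, 4]


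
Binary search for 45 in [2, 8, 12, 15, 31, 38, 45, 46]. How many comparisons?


Search for 45:
[0,7] mid=3 arr[3]=15
[4,7] mid=5 arr[5]=38
[6,7] mid=6 arr[6]=45
Total: 3 comparisons


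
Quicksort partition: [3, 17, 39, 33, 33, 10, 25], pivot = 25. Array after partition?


Elements <= 25 go left of pivot.
Result: [3, 17, 10, 25, 33, 39, 33], pivot at index 3


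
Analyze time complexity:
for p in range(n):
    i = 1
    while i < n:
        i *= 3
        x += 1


Per nesting level: O(n) * O(log n) = O(n log n)
Complexity: O(n log n)


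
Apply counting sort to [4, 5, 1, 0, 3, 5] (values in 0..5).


Count array: [1, 1, 0, 1, 1, 2]
Reconstruct: [0, 1, 3, 4, 5, 5]


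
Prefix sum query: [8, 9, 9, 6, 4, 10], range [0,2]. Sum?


Prefix sums: [0, 8, 17, 26, 32, 36, 46]
Sum[0..2] = prefix[3] - prefix[0] = 26 - 0 = 26


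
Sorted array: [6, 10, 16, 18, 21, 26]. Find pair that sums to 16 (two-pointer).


Two pointers: lo=0, hi=5
Found pair: (6, 10) summing to 16


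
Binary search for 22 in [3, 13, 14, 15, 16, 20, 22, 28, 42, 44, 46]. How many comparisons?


Search for 22:
[0,10] mid=5 arr[5]=20
[6,10] mid=8 arr[8]=42
[6,7] mid=6 arr[6]=22
Total: 3 comparisons


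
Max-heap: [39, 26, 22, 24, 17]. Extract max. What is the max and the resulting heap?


Max = 39
Replace root with last, heapify down
Resulting heap: [26, 24, 22, 17]


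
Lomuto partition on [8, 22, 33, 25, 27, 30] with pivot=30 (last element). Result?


Elements <= 30 go left of pivot.
Result: [8, 22, 25, 27, 30, 33], pivot at index 4


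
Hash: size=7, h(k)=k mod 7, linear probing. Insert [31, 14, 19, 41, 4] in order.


Insertions: 31->slot 3; 14->slot 0; 19->slot 5; 41->slot 6; 4->slot 4
Table: [14, None, None, 31, 4, 19, 41]


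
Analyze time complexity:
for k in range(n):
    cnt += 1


Per nesting level: O(n) = O(n)
Complexity: O(n)


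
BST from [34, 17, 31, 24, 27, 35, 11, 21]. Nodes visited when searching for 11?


BST root = 34
Search for 11: compare at each node
Path: [34, 17, 11]


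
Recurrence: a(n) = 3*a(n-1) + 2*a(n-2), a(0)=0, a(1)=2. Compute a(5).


Build bottom-up:
...a(3)=22, a(4)=78, a(5)=3*78+2*22=278


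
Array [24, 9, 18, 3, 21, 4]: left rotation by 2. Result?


Left rotate by 2: [18, 3, 21, 4, 24, 9]


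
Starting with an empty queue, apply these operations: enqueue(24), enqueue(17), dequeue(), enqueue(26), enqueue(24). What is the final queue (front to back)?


enqueue(24) -> [24]
enqueue(17) -> [24, 17]
dequeue() returns 24 -> [17]
enqueue(26) -> [17, 26]
enqueue(24) -> [17, 26, 24]
Final queue (front to back): [17, 26, 24]


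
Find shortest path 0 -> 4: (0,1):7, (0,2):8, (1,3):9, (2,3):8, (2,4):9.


Dijkstra from 0:
Distances: {0: 0, 1: 7, 2: 8, 3: 16, 4: 17}
Shortest distance to 4 = 17, path = [0, 2, 4]


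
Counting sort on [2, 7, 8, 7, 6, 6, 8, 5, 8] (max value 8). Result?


Count array: [0, 0, 1, 0, 0, 1, 2, 2, 3]
Reconstruct: [2, 5, 6, 6, 7, 7, 8, 8, 8]


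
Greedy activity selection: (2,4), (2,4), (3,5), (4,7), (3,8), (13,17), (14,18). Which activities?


Greedy: pick earliest-ending, then skip overlaps.
Selected (3 activities): [(2, 4), (4, 7), (13, 17)]


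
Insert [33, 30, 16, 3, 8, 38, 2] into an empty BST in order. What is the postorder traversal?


Root = 33; build tree by BST insertion.
Postorder traversal: [2, 8, 3, 16, 30, 38, 33]


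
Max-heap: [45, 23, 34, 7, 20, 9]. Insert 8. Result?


Append 8: [45, 23, 34, 7, 20, 9, 8]
Bubble up: no swaps needed
Result: [45, 23, 34, 7, 20, 9, 8]


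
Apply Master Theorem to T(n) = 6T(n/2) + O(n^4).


a=6, b=2, c=4. log_2(6)=2.585 < c=4. Case 3: O(n^c) = O(n^4)
Complexity: O(n^4)


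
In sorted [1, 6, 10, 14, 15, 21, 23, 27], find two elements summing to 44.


Two pointers: lo=0, hi=7
Found pair: (21, 23) summing to 44


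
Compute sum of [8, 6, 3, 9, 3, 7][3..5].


Prefix sums: [0, 8, 14, 17, 26, 29, 36]
Sum[3..5] = prefix[6] - prefix[3] = 36 - 17 = 19


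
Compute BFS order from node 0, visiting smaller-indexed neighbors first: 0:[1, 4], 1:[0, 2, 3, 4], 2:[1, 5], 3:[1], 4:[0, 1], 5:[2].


BFS queue: start with [0]
Visit order: [0, 1, 4, 2, 3, 5]


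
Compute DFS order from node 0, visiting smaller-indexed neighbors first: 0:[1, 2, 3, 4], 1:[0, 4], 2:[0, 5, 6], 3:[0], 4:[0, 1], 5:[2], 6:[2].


DFS stack-based: start with [0]
Visit order: [0, 1, 4, 2, 5, 6, 3]


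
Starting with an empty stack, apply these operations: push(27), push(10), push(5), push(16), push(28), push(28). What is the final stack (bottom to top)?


push(27) -> [27]
push(10) -> [27, 10]
push(5) -> [27, 10, 5]
push(16) -> [27, 10, 5, 16]
push(28) -> [27, 10, 5, 16, 28]
push(28) -> [27, 10, 5, 16, 28, 28]
Final stack (bottom to top): [27, 10, 5, 16, 28, 28]
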